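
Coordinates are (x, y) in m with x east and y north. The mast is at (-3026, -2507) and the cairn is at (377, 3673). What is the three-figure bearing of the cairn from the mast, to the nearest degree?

Δeast = 377 − -3026 = 3403.00; Δnorth = 3673 − -2507 = 6180.00.
Bearing = atan2(Δeast, Δnorth) mod 360° = 28.84° ≈ 029°.

029°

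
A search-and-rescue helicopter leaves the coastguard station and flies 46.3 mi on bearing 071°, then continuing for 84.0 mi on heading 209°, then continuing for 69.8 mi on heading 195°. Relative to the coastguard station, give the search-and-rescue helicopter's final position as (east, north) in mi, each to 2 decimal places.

(-15.01, -125.82)

Leg 1 (071°, 46.3 mi): east 46.3 sin 71° = 43.78, north 46.3 cos 71° = 15.07
Leg 2 (209°, 84.0 mi): east 84.0 sin 209° = -40.72, north 84.0 cos 209° = -73.47
Leg 3 (195°, 69.8 mi): east 69.8 sin 195° = -18.07, north 69.8 cos 195° = -67.42
Summing: -15.01 mi east, -125.82 mi north → (-15.01, -125.82).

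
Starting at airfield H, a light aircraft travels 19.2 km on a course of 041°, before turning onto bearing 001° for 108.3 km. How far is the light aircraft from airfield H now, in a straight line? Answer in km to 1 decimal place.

Leg 1 (041°, 19.2 km): east 19.2 sin 41° = 12.60, north 19.2 cos 41° = 14.49
Leg 2 (001°, 108.3 km): east 108.3 sin 1° = 1.89, north 108.3 cos 1° = 108.28
Net: 14.49 east, 122.77 north. Distance = √((14.49)² + (122.77)²) = 123.626 km.

123.6 km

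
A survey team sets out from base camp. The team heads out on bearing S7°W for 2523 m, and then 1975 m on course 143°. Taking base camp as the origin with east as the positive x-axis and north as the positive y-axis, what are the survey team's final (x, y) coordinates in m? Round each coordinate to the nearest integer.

(881, -4081)

Leg 1 (S7°W, 2523 m): east 2523 sin 187° = -307.48, north 2523 cos 187° = -2504.19
Leg 2 (143°, 1975 m): east 1975 sin 143° = 1188.58, north 1975 cos 143° = -1577.31
Summing: 881.11 m east, -4081.50 m north → (881, -4081).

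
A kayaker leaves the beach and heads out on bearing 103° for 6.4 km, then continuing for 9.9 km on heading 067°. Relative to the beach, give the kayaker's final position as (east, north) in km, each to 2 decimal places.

(15.35, 2.43)

Leg 1 (103°, 6.4 km): east 6.4 sin 103° = 6.24, north 6.4 cos 103° = -1.44
Leg 2 (067°, 9.9 km): east 9.9 sin 67° = 9.11, north 9.9 cos 67° = 3.87
Summing: 15.35 km east, 2.43 km north → (15.35, 2.43).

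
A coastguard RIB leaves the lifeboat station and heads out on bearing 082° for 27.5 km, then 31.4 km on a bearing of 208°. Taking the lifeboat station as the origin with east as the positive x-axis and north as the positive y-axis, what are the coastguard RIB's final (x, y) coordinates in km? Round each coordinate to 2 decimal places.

(12.49, -23.90)

Leg 1 (082°, 27.5 km): east 27.5 sin 82° = 27.23, north 27.5 cos 82° = 3.83
Leg 2 (208°, 31.4 km): east 31.4 sin 208° = -14.74, north 31.4 cos 208° = -27.72
Summing: 12.49 km east, -23.90 km north → (12.49, -23.90).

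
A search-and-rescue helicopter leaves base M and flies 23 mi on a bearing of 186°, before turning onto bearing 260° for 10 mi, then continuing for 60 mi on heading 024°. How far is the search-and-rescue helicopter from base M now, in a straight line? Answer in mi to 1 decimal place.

32.6 mi

Leg 1 (186°, 23 mi): east 23 sin 186° = -2.40, north 23 cos 186° = -22.87
Leg 2 (260°, 10 mi): east 10 sin 260° = -9.85, north 10 cos 260° = -1.74
Leg 3 (024°, 60 mi): east 60 sin 24° = 24.40, north 60 cos 24° = 54.81
Net: 12.15 east, 30.20 north. Distance = √((12.15)² + (30.20)²) = 32.555 mi.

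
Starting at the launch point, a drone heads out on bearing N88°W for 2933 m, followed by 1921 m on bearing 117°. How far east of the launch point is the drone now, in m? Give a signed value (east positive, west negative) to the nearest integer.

-1220 m

Leg 1 (N88°W, 2933 m): east 2933 sin 272° = -2931.21, north 2933 cos 272° = 102.36
Leg 2 (117°, 1921 m): east 1921 sin 117° = 1711.62, north 1921 cos 117° = -872.12
Net east component: -1219.59 m.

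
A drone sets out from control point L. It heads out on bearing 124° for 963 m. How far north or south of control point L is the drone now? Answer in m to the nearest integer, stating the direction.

539 m south

Leg 1 (124°, 963 m): east 963 sin 124° = 798.36, north 963 cos 124° = -538.50
Net north component: -538.50 m.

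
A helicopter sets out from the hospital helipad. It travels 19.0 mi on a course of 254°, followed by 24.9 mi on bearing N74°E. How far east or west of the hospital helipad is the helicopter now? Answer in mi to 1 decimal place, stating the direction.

Leg 1 (254°, 19.0 mi): east 19.0 sin 254° = -18.26, north 19.0 cos 254° = -5.24
Leg 2 (N74°E, 24.9 mi): east 24.9 sin 74° = 23.94, north 24.9 cos 74° = 6.86
Net east component: 5.67 mi.

5.7 mi east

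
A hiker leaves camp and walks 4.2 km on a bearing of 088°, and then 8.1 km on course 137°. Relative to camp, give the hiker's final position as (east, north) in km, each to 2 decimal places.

Leg 1 (088°, 4.2 km): east 4.2 sin 88° = 4.20, north 4.2 cos 88° = 0.15
Leg 2 (137°, 8.1 km): east 8.1 sin 137° = 5.52, north 8.1 cos 137° = -5.92
Summing: 9.72 km east, -5.78 km north → (9.72, -5.78).

(9.72, -5.78)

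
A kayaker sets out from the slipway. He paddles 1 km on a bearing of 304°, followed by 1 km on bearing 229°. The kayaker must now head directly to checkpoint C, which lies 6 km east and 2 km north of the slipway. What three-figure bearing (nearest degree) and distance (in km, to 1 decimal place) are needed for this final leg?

075°, 7.9 km

Leg 1 (304°, 1 km): east 1 sin 304° = -0.83, north 1 cos 304° = 0.56
Leg 2 (229°, 1 km): east 1 sin 229° = -0.75, north 1 cos 229° = -0.66
Current position: (-1.58, -0.10). Target: (6, 2). Remaining: Δeast = 7.58, Δnorth = 2.10.
Bearing = atan2(7.58, 2.10) mod 360° = 74.54°; distance = √((7.58)² + (2.10)²) = 7.868 km.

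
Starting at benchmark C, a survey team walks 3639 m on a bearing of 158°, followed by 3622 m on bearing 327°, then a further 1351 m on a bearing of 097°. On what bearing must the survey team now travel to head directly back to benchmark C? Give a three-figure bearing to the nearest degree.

Leg 1 (158°, 3639 m): east 3639 sin 158° = 1363.19, north 3639 cos 158° = -3374.02
Leg 2 (327°, 3622 m): east 3622 sin 327° = -1972.68, north 3622 cos 327° = 3037.66
Leg 3 (097°, 1351 m): east 1351 sin 97° = 1340.93, north 1351 cos 97° = -164.65
Net displacement: 731.44 east, -501.00 north. Direction back to start is (-731.44, 501.00): bearing = atan2(-731.44, 501.00) mod 360° = 304.41° ≈ 304°.

304°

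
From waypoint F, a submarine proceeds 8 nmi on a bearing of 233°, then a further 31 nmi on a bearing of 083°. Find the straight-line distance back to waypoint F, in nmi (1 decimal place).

24.4 nmi

Leg 1 (233°, 8 nmi): east 8 sin 233° = -6.39, north 8 cos 233° = -4.81
Leg 2 (083°, 31 nmi): east 31 sin 83° = 30.77, north 31 cos 83° = 3.78
Net: 24.38 east, -1.04 north. Distance = √((24.38)² + (-1.04)²) = 24.402 nmi.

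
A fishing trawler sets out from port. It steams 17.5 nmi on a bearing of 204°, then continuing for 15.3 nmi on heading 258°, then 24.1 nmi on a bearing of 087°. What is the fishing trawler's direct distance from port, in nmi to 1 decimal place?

18.0 nmi

Leg 1 (204°, 17.5 nmi): east 17.5 sin 204° = -7.12, north 17.5 cos 204° = -15.99
Leg 2 (258°, 15.3 nmi): east 15.3 sin 258° = -14.97, north 15.3 cos 258° = -3.18
Leg 3 (087°, 24.1 nmi): east 24.1 sin 87° = 24.07, north 24.1 cos 87° = 1.26
Net: 1.98 east, -17.91 north. Distance = √((1.98)² + (-17.91)²) = 18.016 nmi.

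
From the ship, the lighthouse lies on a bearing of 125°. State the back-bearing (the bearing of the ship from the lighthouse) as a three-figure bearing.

305°

Back-bearing = 125° + 180° = 305°.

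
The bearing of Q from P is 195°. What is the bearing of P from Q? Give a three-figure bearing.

015°

Back-bearing = 195° − 180° = 015°.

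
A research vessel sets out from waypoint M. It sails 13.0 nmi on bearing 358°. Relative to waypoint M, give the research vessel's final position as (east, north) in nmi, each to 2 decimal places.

(-0.45, 12.99)

Leg 1 (358°, 13.0 nmi): east 13.0 sin 358° = -0.45, north 13.0 cos 358° = 12.99
Summing: -0.45 nmi east, 12.99 nmi north → (-0.45, 12.99).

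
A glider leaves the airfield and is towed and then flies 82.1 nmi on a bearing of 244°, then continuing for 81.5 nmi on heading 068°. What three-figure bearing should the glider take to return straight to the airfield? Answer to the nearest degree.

342°

Leg 1 (244°, 82.1 nmi): east 82.1 sin 244° = -73.79, north 82.1 cos 244° = -35.99
Leg 2 (068°, 81.5 nmi): east 81.5 sin 68° = 75.57, north 81.5 cos 68° = 30.53
Net displacement: 1.77 east, -5.46 north. Direction back to start is (-1.77, 5.46): bearing = atan2(-1.77, 5.46) mod 360° = 342.00° ≈ 342°.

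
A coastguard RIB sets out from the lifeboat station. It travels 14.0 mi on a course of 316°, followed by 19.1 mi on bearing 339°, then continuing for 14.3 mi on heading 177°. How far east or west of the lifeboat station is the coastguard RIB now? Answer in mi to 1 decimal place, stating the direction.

Leg 1 (316°, 14.0 mi): east 14.0 sin 316° = -9.73, north 14.0 cos 316° = 10.07
Leg 2 (339°, 19.1 mi): east 19.1 sin 339° = -6.84, north 19.1 cos 339° = 17.83
Leg 3 (177°, 14.3 mi): east 14.3 sin 177° = 0.75, north 14.3 cos 177° = -14.28
Net east component: -15.82 mi.

15.8 mi west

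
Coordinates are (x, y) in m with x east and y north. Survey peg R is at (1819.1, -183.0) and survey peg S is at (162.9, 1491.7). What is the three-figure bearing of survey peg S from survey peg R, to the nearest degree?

Δeast = 162.9 − 1819.1 = -1656.20; Δnorth = 1491.7 − -183.0 = 1674.70.
Bearing = atan2(Δeast, Δnorth) mod 360° = 315.32° ≈ 315°.

315°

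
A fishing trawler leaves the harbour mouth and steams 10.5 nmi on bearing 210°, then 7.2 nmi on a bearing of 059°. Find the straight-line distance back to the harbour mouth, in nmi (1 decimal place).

5.5 nmi

Leg 1 (210°, 10.5 nmi): east 10.5 sin 210° = -5.25, north 10.5 cos 210° = -9.09
Leg 2 (059°, 7.2 nmi): east 7.2 sin 59° = 6.17, north 7.2 cos 59° = 3.71
Net: 0.92 east, -5.38 north. Distance = √((0.92)² + (-5.38)²) = 5.463 nmi.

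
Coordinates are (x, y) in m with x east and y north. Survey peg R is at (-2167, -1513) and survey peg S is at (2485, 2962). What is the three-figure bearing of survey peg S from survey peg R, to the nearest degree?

046°

Δeast = 2485 − -2167 = 4652.00; Δnorth = 2962 − -1513 = 4475.00.
Bearing = atan2(Δeast, Δnorth) mod 360° = 46.11° ≈ 046°.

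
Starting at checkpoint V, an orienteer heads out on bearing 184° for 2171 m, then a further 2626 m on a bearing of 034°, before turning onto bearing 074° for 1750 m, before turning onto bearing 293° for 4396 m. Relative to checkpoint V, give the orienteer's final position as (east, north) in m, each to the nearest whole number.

Leg 1 (184°, 2171 m): east 2171 sin 184° = -151.44, north 2171 cos 184° = -2165.71
Leg 2 (034°, 2626 m): east 2626 sin 34° = 1468.44, north 2626 cos 34° = 2177.05
Leg 3 (074°, 1750 m): east 1750 sin 74° = 1682.21, north 1750 cos 74° = 482.37
Leg 4 (293°, 4396 m): east 4396 sin 293° = -4046.54, north 4396 cos 293° = 1717.65
Summing: -1047.33 m east, 2211.36 m north → (-1047, 2211).

(-1047, 2211)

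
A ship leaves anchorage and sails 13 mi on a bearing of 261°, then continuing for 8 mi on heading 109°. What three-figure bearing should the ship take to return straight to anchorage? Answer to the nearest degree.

049°

Leg 1 (261°, 13 mi): east 13 sin 261° = -12.84, north 13 cos 261° = -2.03
Leg 2 (109°, 8 mi): east 8 sin 109° = 7.56, north 8 cos 109° = -2.60
Net displacement: -5.28 east, -4.64 north. Direction back to start is (5.28, 4.64): bearing = atan2(5.28, 4.64) mod 360° = 48.68° ≈ 049°.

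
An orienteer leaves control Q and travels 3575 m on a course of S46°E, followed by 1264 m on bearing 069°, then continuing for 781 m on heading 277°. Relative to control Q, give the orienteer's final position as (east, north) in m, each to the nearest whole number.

(2977, -1935)

Leg 1 (S46°E, 3575 m): east 3575 sin 134° = 2571.64, north 3575 cos 134° = -2483.40
Leg 2 (069°, 1264 m): east 1264 sin 69° = 1180.05, north 1264 cos 69° = 452.98
Leg 3 (277°, 781 m): east 781 sin 277° = -775.18, north 781 cos 277° = 95.18
Summing: 2976.51 m east, -1935.25 m north → (2977, -1935).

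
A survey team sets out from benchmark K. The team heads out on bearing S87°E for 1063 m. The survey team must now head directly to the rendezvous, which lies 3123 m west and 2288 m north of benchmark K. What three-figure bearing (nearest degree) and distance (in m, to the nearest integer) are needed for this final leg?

Leg 1 (S87°E, 1063 m): east 1063 sin 93° = 1061.54, north 1063 cos 93° = -55.63
Current position: (1061.54, -55.63). Target: (-3123, 2288). Remaining: Δeast = -4184.54, Δnorth = 2343.63.
Bearing = atan2(-4184.54, 2343.63) mod 360° = 299.25°; distance = √((-4184.54)² + (2343.63)²) = 4796.146 m.

299°, 4796 m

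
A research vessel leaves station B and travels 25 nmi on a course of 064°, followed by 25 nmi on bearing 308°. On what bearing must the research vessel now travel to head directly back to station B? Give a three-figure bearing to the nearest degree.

Leg 1 (064°, 25 nmi): east 25 sin 64° = 22.47, north 25 cos 64° = 10.96
Leg 2 (308°, 25 nmi): east 25 sin 308° = -19.70, north 25 cos 308° = 15.39
Net displacement: 2.77 east, 26.35 north. Direction back to start is (-2.77, -26.35): bearing = atan2(-2.77, -26.35) mod 360° = 186.00° ≈ 186°.

186°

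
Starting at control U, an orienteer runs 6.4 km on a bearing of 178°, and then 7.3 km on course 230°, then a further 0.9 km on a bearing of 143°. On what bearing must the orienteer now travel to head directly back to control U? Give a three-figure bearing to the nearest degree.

022°

Leg 1 (178°, 6.4 km): east 6.4 sin 178° = 0.22, north 6.4 cos 178° = -6.40
Leg 2 (230°, 7.3 km): east 7.3 sin 230° = -5.59, north 7.3 cos 230° = -4.69
Leg 3 (143°, 0.9 km): east 0.9 sin 143° = 0.54, north 0.9 cos 143° = -0.72
Net displacement: -4.83 east, -11.81 north. Direction back to start is (4.83, 11.81): bearing = atan2(4.83, 11.81) mod 360° = 22.24° ≈ 022°.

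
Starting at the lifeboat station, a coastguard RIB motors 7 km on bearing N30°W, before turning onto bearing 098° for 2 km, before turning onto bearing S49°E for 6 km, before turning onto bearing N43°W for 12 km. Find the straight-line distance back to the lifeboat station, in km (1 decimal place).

Leg 1 (N30°W, 7 km): east 7 sin 330° = -3.50, north 7 cos 330° = 6.06
Leg 2 (098°, 2 km): east 2 sin 98° = 1.98, north 2 cos 98° = -0.28
Leg 3 (S49°E, 6 km): east 6 sin 131° = 4.53, north 6 cos 131° = -3.94
Leg 4 (N43°W, 12 km): east 12 sin 317° = -8.18, north 12 cos 317° = 8.78
Net: -5.18 east, 10.62 north. Distance = √((-5.18)² + (10.62)²) = 11.817 km.

11.8 km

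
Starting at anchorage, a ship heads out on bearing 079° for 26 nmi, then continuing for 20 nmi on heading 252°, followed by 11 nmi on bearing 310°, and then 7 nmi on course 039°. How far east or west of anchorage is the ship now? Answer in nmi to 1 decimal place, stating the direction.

Leg 1 (079°, 26 nmi): east 26 sin 79° = 25.52, north 26 cos 79° = 4.96
Leg 2 (252°, 20 nmi): east 20 sin 252° = -19.02, north 20 cos 252° = -6.18
Leg 3 (310°, 11 nmi): east 11 sin 310° = -8.43, north 11 cos 310° = 7.07
Leg 4 (039°, 7 nmi): east 7 sin 39° = 4.41, north 7 cos 39° = 5.44
Net east component: 2.48 nmi.

2.5 nmi east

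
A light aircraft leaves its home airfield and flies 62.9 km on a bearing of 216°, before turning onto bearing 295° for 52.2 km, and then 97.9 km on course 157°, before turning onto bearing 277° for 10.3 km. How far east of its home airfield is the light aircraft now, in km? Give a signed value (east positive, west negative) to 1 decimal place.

Leg 1 (216°, 62.9 km): east 62.9 sin 216° = -36.97, north 62.9 cos 216° = -50.89
Leg 2 (295°, 52.2 km): east 52.2 sin 295° = -47.31, north 52.2 cos 295° = 22.06
Leg 3 (157°, 97.9 km): east 97.9 sin 157° = 38.25, north 97.9 cos 157° = -90.12
Leg 4 (277°, 10.3 km): east 10.3 sin 277° = -10.22, north 10.3 cos 277° = 1.26
Net east component: -56.25 km.

-56.3 km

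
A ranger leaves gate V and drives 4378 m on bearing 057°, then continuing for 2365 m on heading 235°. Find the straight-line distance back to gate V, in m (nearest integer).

2016 m

Leg 1 (057°, 4378 m): east 4378 sin 57° = 3671.70, north 4378 cos 57° = 2384.43
Leg 2 (235°, 2365 m): east 2365 sin 235° = -1937.29, north 2365 cos 235° = -1356.51
Net: 1734.41 east, 1027.92 north. Distance = √((1734.41)² + (1027.92)²) = 2016.131 m.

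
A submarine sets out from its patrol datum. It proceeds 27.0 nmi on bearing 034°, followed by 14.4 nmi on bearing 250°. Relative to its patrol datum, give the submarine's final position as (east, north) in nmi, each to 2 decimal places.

(1.57, 17.46)

Leg 1 (034°, 27.0 nmi): east 27.0 sin 34° = 15.10, north 27.0 cos 34° = 22.38
Leg 2 (250°, 14.4 nmi): east 14.4 sin 250° = -13.53, north 14.4 cos 250° = -4.93
Summing: 1.57 nmi east, 17.46 nmi north → (1.57, 17.46).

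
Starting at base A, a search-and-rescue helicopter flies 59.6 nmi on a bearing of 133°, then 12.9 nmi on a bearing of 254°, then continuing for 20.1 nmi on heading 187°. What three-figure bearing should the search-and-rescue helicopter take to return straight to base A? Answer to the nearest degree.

Leg 1 (133°, 59.6 nmi): east 59.6 sin 133° = 43.59, north 59.6 cos 133° = -40.65
Leg 2 (254°, 12.9 nmi): east 12.9 sin 254° = -12.40, north 12.9 cos 254° = -3.56
Leg 3 (187°, 20.1 nmi): east 20.1 sin 187° = -2.45, north 20.1 cos 187° = -19.95
Net displacement: 28.74 east, -64.15 north. Direction back to start is (-28.74, 64.15): bearing = atan2(-28.74, 64.15) mod 360° = 335.87° ≈ 336°.

336°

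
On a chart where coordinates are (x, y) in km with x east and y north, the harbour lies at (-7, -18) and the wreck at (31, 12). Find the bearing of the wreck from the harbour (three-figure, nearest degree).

Δeast = 31 − -7 = 38.00; Δnorth = 12 − -18 = 30.00.
Bearing = atan2(Δeast, Δnorth) mod 360° = 51.71° ≈ 052°.

052°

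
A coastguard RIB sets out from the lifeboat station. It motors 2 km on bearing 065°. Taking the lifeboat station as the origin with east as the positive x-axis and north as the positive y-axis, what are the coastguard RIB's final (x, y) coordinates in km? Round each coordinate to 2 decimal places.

Leg 1 (065°, 2 km): east 2 sin 65° = 1.81, north 2 cos 65° = 0.85
Summing: 1.81 km east, 0.85 km north → (1.81, 0.85).

(1.81, 0.85)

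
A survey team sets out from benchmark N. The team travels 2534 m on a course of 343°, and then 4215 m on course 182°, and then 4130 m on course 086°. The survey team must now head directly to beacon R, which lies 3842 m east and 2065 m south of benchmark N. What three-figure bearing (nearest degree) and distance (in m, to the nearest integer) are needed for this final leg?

Leg 1 (343°, 2534 m): east 2534 sin 343° = -740.87, north 2534 cos 343° = 2423.28
Leg 2 (182°, 4215 m): east 4215 sin 182° = -147.10, north 4215 cos 182° = -4212.43
Leg 3 (086°, 4130 m): east 4130 sin 86° = 4119.94, north 4130 cos 86° = 288.09
Current position: (3231.97, -1501.06). Target: (3842, -2065). Remaining: Δeast = 610.03, Δnorth = -563.94.
Bearing = atan2(610.03, -563.94) mod 360° = 132.75°; distance = √((610.03)² + (-563.94)²) = 830.762 m.

133°, 831 m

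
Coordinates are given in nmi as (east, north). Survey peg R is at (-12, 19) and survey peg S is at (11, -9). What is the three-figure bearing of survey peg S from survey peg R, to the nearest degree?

Δeast = 11 − -12 = 23.00; Δnorth = -9 − 19 = -28.00.
Bearing = atan2(Δeast, Δnorth) mod 360° = 140.60° ≈ 141°.

141°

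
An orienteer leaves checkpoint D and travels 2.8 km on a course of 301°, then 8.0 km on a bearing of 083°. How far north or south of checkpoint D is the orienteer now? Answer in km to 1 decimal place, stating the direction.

Leg 1 (301°, 2.8 km): east 2.8 sin 301° = -2.40, north 2.8 cos 301° = 1.44
Leg 2 (083°, 8.0 km): east 8.0 sin 83° = 7.94, north 8.0 cos 83° = 0.97
Net north component: 2.42 km.

2.4 km north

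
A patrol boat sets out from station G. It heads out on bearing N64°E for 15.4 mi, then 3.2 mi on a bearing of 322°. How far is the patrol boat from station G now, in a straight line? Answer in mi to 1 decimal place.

Leg 1 (N64°E, 15.4 mi): east 15.4 sin 64° = 13.84, north 15.4 cos 64° = 6.75
Leg 2 (322°, 3.2 mi): east 3.2 sin 322° = -1.97, north 3.2 cos 322° = 2.52
Net: 11.87 east, 9.27 north. Distance = √((11.87)² + (9.27)²) = 15.063 mi.

15.1 mi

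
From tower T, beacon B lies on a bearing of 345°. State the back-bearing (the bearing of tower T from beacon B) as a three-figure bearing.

Back-bearing = 345° − 180° = 165°.

165°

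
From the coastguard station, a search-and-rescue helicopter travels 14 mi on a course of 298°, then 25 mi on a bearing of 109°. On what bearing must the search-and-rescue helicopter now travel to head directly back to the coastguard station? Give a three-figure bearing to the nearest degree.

278°

Leg 1 (298°, 14 mi): east 14 sin 298° = -12.36, north 14 cos 298° = 6.57
Leg 2 (109°, 25 mi): east 25 sin 109° = 23.64, north 25 cos 109° = -8.14
Net displacement: 11.28 east, -1.57 north. Direction back to start is (-11.28, 1.57): bearing = atan2(-11.28, 1.57) mod 360° = 277.91° ≈ 278°.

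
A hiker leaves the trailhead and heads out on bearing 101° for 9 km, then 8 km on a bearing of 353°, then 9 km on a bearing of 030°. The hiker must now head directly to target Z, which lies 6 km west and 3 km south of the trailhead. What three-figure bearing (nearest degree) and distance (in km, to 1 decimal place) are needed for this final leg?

Leg 1 (101°, 9 km): east 9 sin 101° = 8.83, north 9 cos 101° = -1.72
Leg 2 (353°, 8 km): east 8 sin 353° = -0.97, north 8 cos 353° = 7.94
Leg 3 (030°, 9 km): east 9 sin 30° = 4.50, north 9 cos 30° = 7.79
Current position: (12.36, 14.02). Target: (-6, -3). Remaining: Δeast = -18.36, Δnorth = -17.02.
Bearing = atan2(-18.36, -17.02) mod 360° = 227.17°; distance = √((-18.36)² + (-17.02)²) = 25.033 km.

227°, 25.0 km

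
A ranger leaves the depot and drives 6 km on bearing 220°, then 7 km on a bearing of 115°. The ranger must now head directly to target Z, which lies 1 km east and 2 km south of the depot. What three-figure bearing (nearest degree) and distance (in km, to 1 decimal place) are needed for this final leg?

345°, 5.8 km

Leg 1 (220°, 6 km): east 6 sin 220° = -3.86, north 6 cos 220° = -4.60
Leg 2 (115°, 7 km): east 7 sin 115° = 6.34, north 7 cos 115° = -2.96
Current position: (2.49, -7.55). Target: (1, -2). Remaining: Δeast = -1.49, Δnorth = 5.55.
Bearing = atan2(-1.49, 5.55) mod 360° = 345.01°; distance = √((-1.49)² + (5.55)²) = 5.750 km.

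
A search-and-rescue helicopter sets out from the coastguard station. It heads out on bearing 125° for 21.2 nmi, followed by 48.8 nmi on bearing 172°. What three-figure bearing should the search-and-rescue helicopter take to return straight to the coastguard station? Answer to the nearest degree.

Leg 1 (125°, 21.2 nmi): east 21.2 sin 125° = 17.37, north 21.2 cos 125° = -12.16
Leg 2 (172°, 48.8 nmi): east 48.8 sin 172° = 6.79, north 48.8 cos 172° = -48.33
Net displacement: 24.16 east, -60.48 north. Direction back to start is (-24.16, 60.48): bearing = atan2(-24.16, 60.48) mod 360° = 338.23° ≈ 338°.

338°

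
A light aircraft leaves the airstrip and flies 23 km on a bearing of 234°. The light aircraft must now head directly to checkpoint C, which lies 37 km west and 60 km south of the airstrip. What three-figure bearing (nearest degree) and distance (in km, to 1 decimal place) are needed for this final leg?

Leg 1 (234°, 23 km): east 23 sin 234° = -18.61, north 23 cos 234° = -13.52
Current position: (-18.61, -13.52). Target: (-37, -60). Remaining: Δeast = -18.39, Δnorth = -46.48.
Bearing = atan2(-18.39, -46.48) mod 360° = 201.59°; distance = √((-18.39)² + (-46.48)²) = 49.988 km.

202°, 50.0 km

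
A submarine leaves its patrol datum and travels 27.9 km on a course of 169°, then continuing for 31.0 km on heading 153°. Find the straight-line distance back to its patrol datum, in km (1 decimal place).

58.3 km

Leg 1 (169°, 27.9 km): east 27.9 sin 169° = 5.32, north 27.9 cos 169° = -27.39
Leg 2 (153°, 31.0 km): east 31.0 sin 153° = 14.07, north 31.0 cos 153° = -27.62
Net: 19.40 east, -55.01 north. Distance = √((19.40)² + (-55.01)²) = 58.328 km.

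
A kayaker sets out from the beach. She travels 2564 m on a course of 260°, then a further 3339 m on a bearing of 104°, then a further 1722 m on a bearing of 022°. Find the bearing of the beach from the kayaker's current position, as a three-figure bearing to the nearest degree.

256°

Leg 1 (260°, 2564 m): east 2564 sin 260° = -2525.05, north 2564 cos 260° = -445.23
Leg 2 (104°, 3339 m): east 3339 sin 104° = 3239.82, north 3339 cos 104° = -807.78
Leg 3 (022°, 1722 m): east 1722 sin 22° = 645.07, north 1722 cos 22° = 1596.61
Net displacement: 1359.84 east, 343.60 north. Direction back to start is (-1359.84, -343.60): bearing = atan2(-1359.84, -343.60) mod 360° = 255.82° ≈ 256°.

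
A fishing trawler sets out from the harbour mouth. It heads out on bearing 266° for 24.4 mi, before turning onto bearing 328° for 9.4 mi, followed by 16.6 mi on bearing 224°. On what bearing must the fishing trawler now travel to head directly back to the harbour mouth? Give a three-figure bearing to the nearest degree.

Leg 1 (266°, 24.4 mi): east 24.4 sin 266° = -24.34, north 24.4 cos 266° = -1.70
Leg 2 (328°, 9.4 mi): east 9.4 sin 328° = -4.98, north 9.4 cos 328° = 7.97
Leg 3 (224°, 16.6 mi): east 16.6 sin 224° = -11.53, north 16.6 cos 224° = -11.94
Net displacement: -40.85 east, -5.67 north. Direction back to start is (40.85, 5.67): bearing = atan2(40.85, 5.67) mod 360° = 82.10° ≈ 082°.

082°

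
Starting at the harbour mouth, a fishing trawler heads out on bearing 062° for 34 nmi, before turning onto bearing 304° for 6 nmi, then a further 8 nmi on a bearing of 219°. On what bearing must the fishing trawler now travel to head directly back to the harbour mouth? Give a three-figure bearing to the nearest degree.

237°

Leg 1 (062°, 34 nmi): east 34 sin 62° = 30.02, north 34 cos 62° = 15.96
Leg 2 (304°, 6 nmi): east 6 sin 304° = -4.97, north 6 cos 304° = 3.36
Leg 3 (219°, 8 nmi): east 8 sin 219° = -5.03, north 8 cos 219° = -6.22
Net displacement: 20.01 east, 13.10 north. Direction back to start is (-20.01, -13.10): bearing = atan2(-20.01, -13.10) mod 360° = 236.79° ≈ 237°.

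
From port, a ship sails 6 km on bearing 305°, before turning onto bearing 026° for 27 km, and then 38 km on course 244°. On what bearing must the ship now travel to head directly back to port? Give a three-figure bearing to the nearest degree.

112°

Leg 1 (305°, 6 km): east 6 sin 305° = -4.91, north 6 cos 305° = 3.44
Leg 2 (026°, 27 km): east 27 sin 26° = 11.84, north 27 cos 26° = 24.27
Leg 3 (244°, 38 km): east 38 sin 244° = -34.15, north 38 cos 244° = -16.66
Net displacement: -27.23 east, 11.05 north. Direction back to start is (27.23, -11.05): bearing = atan2(27.23, -11.05) mod 360° = 112.09° ≈ 112°.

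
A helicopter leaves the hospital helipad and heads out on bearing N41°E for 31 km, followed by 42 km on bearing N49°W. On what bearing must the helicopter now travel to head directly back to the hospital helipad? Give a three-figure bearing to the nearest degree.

167°

Leg 1 (N41°E, 31 km): east 31 sin 41° = 20.34, north 31 cos 41° = 23.40
Leg 2 (N49°W, 42 km): east 42 sin 311° = -31.70, north 42 cos 311° = 27.55
Net displacement: -11.36 east, 50.95 north. Direction back to start is (11.36, -50.95): bearing = atan2(11.36, -50.95) mod 360° = 167.43° ≈ 167°.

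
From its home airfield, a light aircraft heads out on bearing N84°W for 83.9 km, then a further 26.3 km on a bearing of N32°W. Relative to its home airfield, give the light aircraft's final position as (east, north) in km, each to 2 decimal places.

(-97.38, 31.07)

Leg 1 (N84°W, 83.9 km): east 83.9 sin 276° = -83.44, north 83.9 cos 276° = 8.77
Leg 2 (N32°W, 26.3 km): east 26.3 sin 328° = -13.94, north 26.3 cos 328° = 22.30
Summing: -97.38 km east, 31.07 km north → (-97.38, 31.07).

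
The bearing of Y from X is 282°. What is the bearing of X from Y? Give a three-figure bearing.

102°

Back-bearing = 282° − 180° = 102°.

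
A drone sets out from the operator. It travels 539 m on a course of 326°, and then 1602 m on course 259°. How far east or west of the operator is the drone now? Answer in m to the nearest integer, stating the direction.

Leg 1 (326°, 539 m): east 539 sin 326° = -301.40, north 539 cos 326° = 446.85
Leg 2 (259°, 1602 m): east 1602 sin 259° = -1572.57, north 1602 cos 259° = -305.68
Net east component: -1873.97 m.

1874 m west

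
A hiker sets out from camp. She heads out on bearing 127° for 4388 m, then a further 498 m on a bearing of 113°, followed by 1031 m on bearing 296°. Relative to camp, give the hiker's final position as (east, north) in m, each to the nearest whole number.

(3036, -2383)

Leg 1 (127°, 4388 m): east 4388 sin 127° = 3504.41, north 4388 cos 127° = -2640.76
Leg 2 (113°, 498 m): east 498 sin 113° = 458.41, north 498 cos 113° = -194.58
Leg 3 (296°, 1031 m): east 1031 sin 296° = -926.66, north 1031 cos 296° = 451.96
Summing: 3036.17 m east, -2383.39 m north → (3036, -2383).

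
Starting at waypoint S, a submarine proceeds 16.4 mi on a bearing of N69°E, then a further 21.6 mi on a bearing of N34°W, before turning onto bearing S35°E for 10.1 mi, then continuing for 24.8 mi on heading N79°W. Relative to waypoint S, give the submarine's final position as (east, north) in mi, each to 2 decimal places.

Leg 1 (N69°E, 16.4 mi): east 16.4 sin 69° = 15.31, north 16.4 cos 69° = 5.88
Leg 2 (N34°W, 21.6 mi): east 21.6 sin 326° = -12.08, north 21.6 cos 326° = 17.91
Leg 3 (S35°E, 10.1 mi): east 10.1 sin 145° = 5.79, north 10.1 cos 145° = -8.27
Leg 4 (N79°W, 24.8 mi): east 24.8 sin 281° = -24.34, north 24.8 cos 281° = 4.73
Summing: -15.32 mi east, 20.24 mi north → (-15.32, 20.24).

(-15.32, 20.24)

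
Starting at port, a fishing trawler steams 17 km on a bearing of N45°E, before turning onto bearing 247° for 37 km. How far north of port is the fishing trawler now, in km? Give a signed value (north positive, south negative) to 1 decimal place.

Leg 1 (N45°E, 17 km): east 17 sin 45° = 12.02, north 17 cos 45° = 12.02
Leg 2 (247°, 37 km): east 37 sin 247° = -34.06, north 37 cos 247° = -14.46
Net north component: -2.44 km.

-2.4 km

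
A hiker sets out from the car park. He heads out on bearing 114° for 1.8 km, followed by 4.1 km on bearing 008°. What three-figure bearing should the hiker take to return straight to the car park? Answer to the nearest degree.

214°

Leg 1 (114°, 1.8 km): east 1.8 sin 114° = 1.64, north 1.8 cos 114° = -0.73
Leg 2 (008°, 4.1 km): east 4.1 sin 8° = 0.57, north 4.1 cos 8° = 4.06
Net displacement: 2.21 east, 3.33 north. Direction back to start is (-2.21, -3.33): bearing = atan2(-2.21, -3.33) mod 360° = 213.65° ≈ 214°.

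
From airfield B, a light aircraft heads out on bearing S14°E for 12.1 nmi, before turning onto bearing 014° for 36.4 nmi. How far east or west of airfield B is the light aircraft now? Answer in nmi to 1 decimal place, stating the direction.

11.7 nmi east

Leg 1 (S14°E, 12.1 nmi): east 12.1 sin 166° = 2.93, north 12.1 cos 166° = -11.74
Leg 2 (014°, 36.4 nmi): east 36.4 sin 14° = 8.81, north 36.4 cos 14° = 35.32
Net east component: 11.73 nmi.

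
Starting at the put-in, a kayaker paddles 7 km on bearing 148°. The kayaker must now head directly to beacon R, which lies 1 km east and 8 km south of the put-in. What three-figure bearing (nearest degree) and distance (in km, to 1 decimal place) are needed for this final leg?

Leg 1 (148°, 7 km): east 7 sin 148° = 3.71, north 7 cos 148° = -5.94
Current position: (3.71, -5.94). Target: (1, -8). Remaining: Δeast = -2.71, Δnorth = -2.06.
Bearing = atan2(-2.71, -2.06) mod 360° = 232.70°; distance = √((-2.71)² + (-2.06)²) = 3.406 km.

233°, 3.4 km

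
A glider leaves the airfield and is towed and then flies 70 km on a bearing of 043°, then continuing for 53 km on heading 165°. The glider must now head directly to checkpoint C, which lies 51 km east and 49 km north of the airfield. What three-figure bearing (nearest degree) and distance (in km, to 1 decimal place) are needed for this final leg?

348°, 50.1 km

Leg 1 (043°, 70 km): east 70 sin 43° = 47.74, north 70 cos 43° = 51.19
Leg 2 (165°, 53 km): east 53 sin 165° = 13.72, north 53 cos 165° = -51.19
Current position: (61.46, 0.00). Target: (51, 49). Remaining: Δeast = -10.46, Δnorth = 49.00.
Bearing = atan2(-10.46, 49.00) mod 360° = 347.95°; distance = √((-10.46)² + (49.00)²) = 50.103 km.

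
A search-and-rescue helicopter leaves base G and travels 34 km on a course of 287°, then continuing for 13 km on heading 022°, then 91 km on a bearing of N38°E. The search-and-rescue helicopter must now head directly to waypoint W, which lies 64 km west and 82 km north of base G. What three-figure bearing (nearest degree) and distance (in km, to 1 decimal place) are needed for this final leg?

Leg 1 (287°, 34 km): east 34 sin 287° = -32.51, north 34 cos 287° = 9.94
Leg 2 (022°, 13 km): east 13 sin 22° = 4.87, north 13 cos 22° = 12.05
Leg 3 (N38°E, 91 km): east 91 sin 38° = 56.03, north 91 cos 38° = 71.71
Current position: (28.38, 93.70). Target: (-64, 82). Remaining: Δeast = -92.38, Δnorth = -11.70.
Bearing = atan2(-92.38, -11.70) mod 360° = 262.78°; distance = √((-92.38)² + (-11.70)²) = 93.119 km.

263°, 93.1 km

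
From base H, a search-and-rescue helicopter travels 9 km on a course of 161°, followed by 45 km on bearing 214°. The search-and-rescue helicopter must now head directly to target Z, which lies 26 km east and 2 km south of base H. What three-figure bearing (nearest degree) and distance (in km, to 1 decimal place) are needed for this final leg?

048°, 65.2 km

Leg 1 (161°, 9 km): east 9 sin 161° = 2.93, north 9 cos 161° = -8.51
Leg 2 (214°, 45 km): east 45 sin 214° = -25.16, north 45 cos 214° = -37.31
Current position: (-22.23, -45.82). Target: (26, -2). Remaining: Δeast = 48.23, Δnorth = 43.82.
Bearing = atan2(48.23, 43.82) mod 360° = 47.75°; distance = √((48.23)² + (43.82)²) = 65.164 km.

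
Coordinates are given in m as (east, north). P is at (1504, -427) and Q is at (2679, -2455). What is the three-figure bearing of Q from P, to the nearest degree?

Δeast = 2679 − 1504 = 1175.00; Δnorth = -2455 − -427 = -2028.00.
Bearing = atan2(Δeast, Δnorth) mod 360° = 149.91° ≈ 150°.

150°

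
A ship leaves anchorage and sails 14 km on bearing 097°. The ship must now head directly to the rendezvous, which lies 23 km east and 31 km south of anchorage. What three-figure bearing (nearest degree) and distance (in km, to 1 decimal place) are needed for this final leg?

Leg 1 (097°, 14 km): east 14 sin 97° = 13.90, north 14 cos 97° = -1.71
Current position: (13.90, -1.71). Target: (23, -31). Remaining: Δeast = 9.10, Δnorth = -29.29.
Bearing = atan2(9.10, -29.29) mod 360° = 162.74°; distance = √((9.10)² + (-29.29)²) = 30.676 km.

163°, 30.7 km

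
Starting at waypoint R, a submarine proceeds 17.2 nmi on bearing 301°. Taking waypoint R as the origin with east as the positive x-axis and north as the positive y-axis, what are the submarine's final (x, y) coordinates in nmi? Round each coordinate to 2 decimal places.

(-14.74, 8.86)

Leg 1 (301°, 17.2 nmi): east 17.2 sin 301° = -14.74, north 17.2 cos 301° = 8.86
Summing: -14.74 nmi east, 8.86 nmi north → (-14.74, 8.86).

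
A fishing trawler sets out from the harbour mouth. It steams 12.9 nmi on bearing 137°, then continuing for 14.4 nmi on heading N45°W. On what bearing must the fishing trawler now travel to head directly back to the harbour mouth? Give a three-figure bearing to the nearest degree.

Leg 1 (137°, 12.9 nmi): east 12.9 sin 137° = 8.80, north 12.9 cos 137° = -9.43
Leg 2 (N45°W, 14.4 nmi): east 14.4 sin 315° = -10.18, north 14.4 cos 315° = 10.18
Net displacement: -1.38 east, 0.75 north. Direction back to start is (1.38, -0.75): bearing = atan2(1.38, -0.75) mod 360° = 118.38° ≈ 118°.

118°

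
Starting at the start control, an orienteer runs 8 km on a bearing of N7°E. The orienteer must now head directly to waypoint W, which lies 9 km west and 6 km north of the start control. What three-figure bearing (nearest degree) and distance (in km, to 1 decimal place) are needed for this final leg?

Leg 1 (N7°E, 8 km): east 8 sin 7° = 0.97, north 8 cos 7° = 7.94
Current position: (0.97, 7.94). Target: (-9, 6). Remaining: Δeast = -9.97, Δnorth = -1.94.
Bearing = atan2(-9.97, -1.94) mod 360° = 258.99°; distance = √((-9.97)² + (-1.94)²) = 10.162 km.

259°, 10.2 km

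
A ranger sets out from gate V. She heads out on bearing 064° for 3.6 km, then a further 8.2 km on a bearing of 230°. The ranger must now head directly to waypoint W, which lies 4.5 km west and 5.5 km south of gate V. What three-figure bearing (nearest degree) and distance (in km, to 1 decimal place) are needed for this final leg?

219°, 2.3 km

Leg 1 (064°, 3.6 km): east 3.6 sin 64° = 3.24, north 3.6 cos 64° = 1.58
Leg 2 (230°, 8.2 km): east 8.2 sin 230° = -6.28, north 8.2 cos 230° = -5.27
Current position: (-3.05, -3.69). Target: (-4.5, -5.5). Remaining: Δeast = -1.45, Δnorth = -1.81.
Bearing = atan2(-1.45, -1.81) mod 360° = 218.82°; distance = √((-1.45)² + (-1.81)²) = 2.320 km.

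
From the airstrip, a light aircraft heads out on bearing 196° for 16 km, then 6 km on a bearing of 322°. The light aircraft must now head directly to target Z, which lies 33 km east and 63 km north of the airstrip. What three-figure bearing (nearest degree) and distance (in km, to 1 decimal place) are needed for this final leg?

029°, 84.3 km

Leg 1 (196°, 16 km): east 16 sin 196° = -4.41, north 16 cos 196° = -15.38
Leg 2 (322°, 6 km): east 6 sin 322° = -3.69, north 6 cos 322° = 4.73
Current position: (-8.10, -10.65). Target: (33, 63). Remaining: Δeast = 41.10, Δnorth = 73.65.
Bearing = atan2(41.10, 73.65) mod 360° = 29.17°; distance = √((41.10)² + (73.65)²) = 84.346 km.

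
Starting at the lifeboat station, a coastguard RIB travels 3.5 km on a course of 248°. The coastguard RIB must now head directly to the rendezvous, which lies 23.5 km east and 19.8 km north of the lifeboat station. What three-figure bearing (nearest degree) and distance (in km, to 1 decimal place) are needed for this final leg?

052°, 34.1 km

Leg 1 (248°, 3.5 km): east 3.5 sin 248° = -3.25, north 3.5 cos 248° = -1.31
Current position: (-3.25, -1.31). Target: (23.5, 19.8). Remaining: Δeast = 26.75, Δnorth = 21.11.
Bearing = atan2(26.75, 21.11) mod 360° = 51.71°; distance = √((26.75)² + (21.11)²) = 34.073 km.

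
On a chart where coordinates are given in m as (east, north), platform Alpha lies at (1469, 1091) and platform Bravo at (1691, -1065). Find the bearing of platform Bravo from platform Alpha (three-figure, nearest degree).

Δeast = 1691 − 1469 = 222.00; Δnorth = -1065 − 1091 = -2156.00.
Bearing = atan2(Δeast, Δnorth) mod 360° = 174.12° ≈ 174°.

174°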